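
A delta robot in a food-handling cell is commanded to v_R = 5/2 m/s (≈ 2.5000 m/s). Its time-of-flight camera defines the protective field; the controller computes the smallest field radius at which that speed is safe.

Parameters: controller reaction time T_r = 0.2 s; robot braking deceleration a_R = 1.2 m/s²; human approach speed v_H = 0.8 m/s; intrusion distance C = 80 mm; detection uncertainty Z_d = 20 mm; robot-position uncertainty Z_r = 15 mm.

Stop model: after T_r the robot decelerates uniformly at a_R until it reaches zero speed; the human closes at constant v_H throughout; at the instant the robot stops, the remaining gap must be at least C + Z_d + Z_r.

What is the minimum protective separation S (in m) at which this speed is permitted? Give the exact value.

braking lasts T_s = (5/2)/(6/5) = 2.0833 s
robot covers v_R·T_r = 2.5000·0.2000 = 0.5000 m before braking
braking distance = 2.5000²/(2·1.2000) = 2.6042 m
person approaches 0.8000·(0.2000+2.0833) = 1.8267 m
C+Z_d+Z_r = 0.0800+0.0200+0.0150 = 0.1150 m
S_min ≈ 0.5000+2.6042+1.8267+0.1150  ⇒  S_min = 1211/240 m

S_min = 1211/240 m = 5.0458 m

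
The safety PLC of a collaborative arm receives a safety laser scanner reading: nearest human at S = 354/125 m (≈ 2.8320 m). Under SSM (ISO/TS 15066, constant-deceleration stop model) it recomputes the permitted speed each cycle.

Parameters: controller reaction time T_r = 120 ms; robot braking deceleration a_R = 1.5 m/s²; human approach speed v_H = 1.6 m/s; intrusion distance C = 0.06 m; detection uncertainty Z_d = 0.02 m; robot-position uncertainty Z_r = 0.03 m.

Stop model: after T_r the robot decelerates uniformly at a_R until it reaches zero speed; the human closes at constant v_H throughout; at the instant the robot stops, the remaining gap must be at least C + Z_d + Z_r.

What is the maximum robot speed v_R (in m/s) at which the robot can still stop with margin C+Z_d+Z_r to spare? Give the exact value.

v_R_max = 3/2 m/s = 1.5000 m/s

at the boundary: (1/3)·v² + (89/75)·v + (-253/100) = 0
  disc = (89/75)² − 4·(1/3)·(-253/100) = 26896/5625 ; √disc = 164/75
  v_R = (−(89/75) + 164/75) / (2·(1/3)) = 3/2 m/s
check:
T_s = v_R/a_R = (3/2)/(3/2) = 1.0000 s
robot covers v_R·T_r = 1.5000·0.1200 = 0.1800 m before braking
robot covers 1.5000·1.0000 − ½·1.5000·1.0000² = 0.7500 m while stopping
human over T_r+T_s: 1.6000·(0.1200+1.0000) = 1.7920 m
C+Z_d+Z_r = 0.0600+0.0200+0.0300 = 0.1100 m
sum ≈ 0.1800+0.7500+1.7920+0.1100 ≈ 2.8320 m = S ✓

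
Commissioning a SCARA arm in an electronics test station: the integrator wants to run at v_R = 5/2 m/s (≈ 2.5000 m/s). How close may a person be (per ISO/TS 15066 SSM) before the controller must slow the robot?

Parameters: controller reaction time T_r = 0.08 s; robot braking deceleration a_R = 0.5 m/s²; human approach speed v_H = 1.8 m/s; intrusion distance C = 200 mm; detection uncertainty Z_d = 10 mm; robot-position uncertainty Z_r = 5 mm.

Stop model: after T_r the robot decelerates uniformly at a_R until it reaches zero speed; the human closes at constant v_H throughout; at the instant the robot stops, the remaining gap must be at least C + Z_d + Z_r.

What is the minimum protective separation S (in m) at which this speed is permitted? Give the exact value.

stop time T_s = (5/2)/(1/2) = 5.0000 s
reaction-phase robot travel = 2.5000·0.0800 = 0.2000 m
robot under decel: 2.5000²/(2·0.5000) = 6.2500 m
human closes 1.8000·5.0800 = 9.1440 m
C+Z_d+Z_r = 0.2000+0.0100+0.0050 = 0.2150 m
S_min ≈ 0.2000+6.2500+9.1440+0.2150  ⇒  S_min = 15809/1000 m

S_min = 15809/1000 m = 15.8090 m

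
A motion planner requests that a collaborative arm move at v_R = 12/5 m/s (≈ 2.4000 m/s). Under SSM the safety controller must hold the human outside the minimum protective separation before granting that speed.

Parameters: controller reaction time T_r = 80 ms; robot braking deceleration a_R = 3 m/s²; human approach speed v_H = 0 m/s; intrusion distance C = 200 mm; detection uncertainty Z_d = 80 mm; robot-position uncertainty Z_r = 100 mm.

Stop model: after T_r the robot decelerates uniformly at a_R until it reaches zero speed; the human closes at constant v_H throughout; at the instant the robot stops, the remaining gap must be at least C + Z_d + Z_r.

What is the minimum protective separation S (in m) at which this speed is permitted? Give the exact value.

stop time T_s = (12/5)/3 = 0.8000 s
reaction-phase robot travel = 2.4000·0.0800 = 0.1920 m
robot covers 2.4000·0.8000 − ½·3.0000·0.8000² = 0.9600 m while stopping
human over T_r+T_s: 0.0000·(0.0800+0.8000) = 0.0000 m
margins: 0.2000+0.0800+0.1000 = 0.3800 m
S_min ≈ 0.1920+0.9600+0.0000+0.3800  ⇒  S_min = 383/250 m

S_min = 383/250 m = 1.5320 m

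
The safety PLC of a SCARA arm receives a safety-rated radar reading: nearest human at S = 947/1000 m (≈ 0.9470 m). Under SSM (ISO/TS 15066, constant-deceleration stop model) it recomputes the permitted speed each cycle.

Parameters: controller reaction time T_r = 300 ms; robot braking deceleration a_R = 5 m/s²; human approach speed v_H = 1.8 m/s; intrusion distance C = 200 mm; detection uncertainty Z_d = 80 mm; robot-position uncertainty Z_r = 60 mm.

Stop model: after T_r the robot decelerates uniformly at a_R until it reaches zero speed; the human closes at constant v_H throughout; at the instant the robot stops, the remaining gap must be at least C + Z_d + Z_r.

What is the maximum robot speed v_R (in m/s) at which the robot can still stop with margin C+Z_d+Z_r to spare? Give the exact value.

v_R_max = 1/10 m/s = 0.1000 m/s

collect terms ⇒ (1/10)·v_R² + (33/50)·v_R + (-67/1000) = 0
  disc = (33/50)² − 4·(1/10)·(-67/1000) = 289/625 ; √disc = 17/25
  v_R = (−(33/50) + 17/25) / (2·(1/10)) = 1/10 m/s
check:
stop time T_s = (1/10)/5 = 0.0200 s
robot covers v_R·T_r = 0.1000·0.3000 = 0.0300 m before braking
robot covers 0.1000·0.0200 − ½·5.0000·0.0200² = 0.0010 m while stopping
human over T_r+T_s: 1.8000·(0.3000+0.0200) = 0.5760 m
C+Z_d+Z_r = 0.2000+0.0800+0.0600 = 0.3400 m
sum ≈ 0.0300+0.0010+0.5760+0.3400 ≈ 0.9470 m = S ✓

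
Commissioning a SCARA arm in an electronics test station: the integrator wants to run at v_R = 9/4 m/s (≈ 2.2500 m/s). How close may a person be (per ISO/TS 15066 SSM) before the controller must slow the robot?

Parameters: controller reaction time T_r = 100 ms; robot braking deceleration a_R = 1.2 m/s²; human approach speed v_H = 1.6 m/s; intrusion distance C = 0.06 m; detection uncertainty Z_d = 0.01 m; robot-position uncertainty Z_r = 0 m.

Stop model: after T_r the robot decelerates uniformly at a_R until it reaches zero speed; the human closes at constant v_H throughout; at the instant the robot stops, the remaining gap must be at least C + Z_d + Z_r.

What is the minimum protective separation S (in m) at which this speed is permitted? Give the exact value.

S_min = 8903/1600 m = 5.5644 m

braking lasts T_s = (9/4)/(6/5) = 1.8750 s
robot in T_r: 2.2500·0.1000 = 0.2250 m
braking distance = 2.2500²/(2·1.2000) = 2.1094 m
human over T_r+T_s: 1.6000·(0.1000+1.8750) = 3.1600 m
residual clearance needed = 0.0600+0.0100+0.0000 = 0.0700 m
S_min ≈ 0.2250+2.1094+3.1600+0.0700  ⇒  S_min = 8903/1600 m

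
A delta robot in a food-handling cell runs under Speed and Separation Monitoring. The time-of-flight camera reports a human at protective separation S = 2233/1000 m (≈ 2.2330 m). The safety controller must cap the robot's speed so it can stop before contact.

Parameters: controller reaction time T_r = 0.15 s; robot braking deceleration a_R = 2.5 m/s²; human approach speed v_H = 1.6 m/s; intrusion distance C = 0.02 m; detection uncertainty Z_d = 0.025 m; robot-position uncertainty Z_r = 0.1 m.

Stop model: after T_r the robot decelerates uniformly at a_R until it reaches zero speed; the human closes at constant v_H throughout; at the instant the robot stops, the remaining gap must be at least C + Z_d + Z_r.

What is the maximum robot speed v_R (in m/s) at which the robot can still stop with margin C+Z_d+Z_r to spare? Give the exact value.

at the boundary: (1/5)·v² + (79/100)·v + (-231/125) = 0
  disc = (79/100)² − 4·(1/5)·(-231/125) = 841/400 ; √disc = 29/20
  v_R = (−(79/100) + 29/20) / (2·(1/5)) = 33/20 m/s
check:
T_s = v_R/a_R = (33/20)/(5/2) = 0.6600 s
reaction-phase robot travel = 1.6500·0.1500 = 0.2475 m
robot under decel: 1.6500²/(2·2.5000) = 0.5445 m
human closes 1.6000·0.8100 = 1.2960 m
margins: 0.0200+0.0250+0.1000 = 0.1450 m
sum ≈ 0.2475+0.5445+1.2960+0.1450 ≈ 2.2330 m = S ✓

v_R_max = 33/20 m/s = 1.6500 m/s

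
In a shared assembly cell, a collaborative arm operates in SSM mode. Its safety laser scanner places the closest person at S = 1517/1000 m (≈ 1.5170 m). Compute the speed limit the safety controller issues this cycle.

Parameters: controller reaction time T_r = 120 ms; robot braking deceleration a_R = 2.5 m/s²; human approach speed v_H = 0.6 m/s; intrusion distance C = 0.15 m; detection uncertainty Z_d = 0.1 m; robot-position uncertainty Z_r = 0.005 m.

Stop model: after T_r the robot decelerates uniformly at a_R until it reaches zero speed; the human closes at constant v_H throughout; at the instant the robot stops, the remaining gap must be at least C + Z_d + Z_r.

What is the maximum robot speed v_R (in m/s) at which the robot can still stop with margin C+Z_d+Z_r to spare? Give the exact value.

at the boundary: (1/5)·v² + (9/25)·v + (-119/100) = 0
  disc = (9/25)² − 4·(1/5)·(-119/100) = 676/625 ; √disc = 26/25
  v_R = (−(9/25) + 26/25) / (2·(1/5)) = 17/10 m/s
check:
stop time T_s = (17/10)/(5/2) = 0.6800 s
robot in T_r: 1.7000·0.1200 = 0.2040 m
robot covers 1.7000·0.6800 − ½·2.5000·0.6800² = 0.5780 m while stopping
human over T_r+T_s: 0.6000·(0.1200+0.6800) = 0.4800 m
residual clearance needed = 0.1500+0.1000+0.0050 = 0.2550 m
sum ≈ 0.2040+0.5780+0.4800+0.2550 ≈ 1.5170 m = S ✓

v_R_max = 17/10 m/s = 1.7000 m/s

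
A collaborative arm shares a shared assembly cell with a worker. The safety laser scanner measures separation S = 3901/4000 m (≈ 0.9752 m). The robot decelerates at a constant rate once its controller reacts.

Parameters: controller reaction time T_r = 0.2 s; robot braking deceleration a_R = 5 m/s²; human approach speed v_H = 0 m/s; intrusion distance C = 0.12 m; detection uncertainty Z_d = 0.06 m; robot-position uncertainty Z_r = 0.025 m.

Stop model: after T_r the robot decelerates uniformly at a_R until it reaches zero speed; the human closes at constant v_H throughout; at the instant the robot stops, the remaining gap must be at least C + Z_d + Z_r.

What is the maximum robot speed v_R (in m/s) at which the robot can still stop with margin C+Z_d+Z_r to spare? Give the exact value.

v_R_max = 39/20 m/s = 1.9500 m/s

at the boundary: (1/10)·v² + (1/5)·v + (-3081/4000) = 0
  disc = (1/5)² − 4·(1/10)·(-3081/4000) = 3481/10000 ; √disc = 59/100
  v_R = (−(1/5) + 59/100) / (2·(1/10)) = 39/20 m/s
check:
stop time T_s = (39/20)/5 = 0.3900 s
robot in T_r: 1.9500·0.2000 = 0.3900 m
braking distance = 1.9500²/(2·5.0000) = 0.3802 m
person approaches 0.0000·(0.2000+0.3900) = 0.0000 m
residual clearance needed = 0.1200+0.0600+0.0250 = 0.2050 m
sum ≈ 0.3900+0.3802+0.0000+0.2050 ≈ 0.9752 m = S ✓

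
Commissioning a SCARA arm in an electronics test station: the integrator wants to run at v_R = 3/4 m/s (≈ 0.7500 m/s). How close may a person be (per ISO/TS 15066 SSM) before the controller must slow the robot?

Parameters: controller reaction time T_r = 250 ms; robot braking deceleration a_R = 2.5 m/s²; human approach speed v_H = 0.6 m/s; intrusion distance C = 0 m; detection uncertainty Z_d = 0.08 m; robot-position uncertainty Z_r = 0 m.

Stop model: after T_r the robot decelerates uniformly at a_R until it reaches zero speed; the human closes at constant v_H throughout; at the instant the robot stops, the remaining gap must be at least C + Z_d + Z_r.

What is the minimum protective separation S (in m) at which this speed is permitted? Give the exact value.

braking lasts T_s = (3/4)/(5/2) = 0.3000 s
robot in T_r: 0.7500·0.2500 = 0.1875 m
robot under decel: 0.7500²/(2·2.5000) = 0.1125 m
human closes 0.6000·0.5500 = 0.3300 m
residual clearance needed = 0.0000+0.0800+0.0000 = 0.0800 m
S_min ≈ 0.1875+0.1125+0.3300+0.0800  ⇒  S_min = 71/100 m

S_min = 71/100 m = 0.7100 m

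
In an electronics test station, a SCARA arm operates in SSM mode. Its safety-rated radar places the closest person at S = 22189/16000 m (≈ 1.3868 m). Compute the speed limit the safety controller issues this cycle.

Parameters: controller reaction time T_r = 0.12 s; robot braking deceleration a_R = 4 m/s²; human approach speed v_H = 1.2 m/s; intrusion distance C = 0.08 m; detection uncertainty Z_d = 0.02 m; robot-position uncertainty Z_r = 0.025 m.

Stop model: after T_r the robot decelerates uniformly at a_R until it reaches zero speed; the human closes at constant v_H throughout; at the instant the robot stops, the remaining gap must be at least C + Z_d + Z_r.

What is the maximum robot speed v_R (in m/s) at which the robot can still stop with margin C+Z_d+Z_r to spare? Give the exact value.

v_R_max = 7/4 m/s = 1.7500 m/s

quadratic (1/8)·v² + (21/50)·v + (-3577/3200) = 0
  disc = (21/50)² − 4·(1/8)·(-3577/3200) = 117649/160000 ; √disc = 343/400
  v_R = (−(21/50) + 343/400) / (2·(1/8)) = 7/4 m/s
check:
braking lasts T_s = (7/4)/4 = 0.4375 s
reaction-phase robot travel = 1.7500·0.1200 = 0.2100 m
robot under decel: 1.7500²/(2·4.0000) = 0.3828 m
person approaches 1.2000·(0.1200+0.4375) = 0.6690 m
residual clearance needed = 0.0800+0.0200+0.0250 = 0.1250 m
sum ≈ 0.2100+0.3828+0.6690+0.1250 ≈ 1.3868 m = S ✓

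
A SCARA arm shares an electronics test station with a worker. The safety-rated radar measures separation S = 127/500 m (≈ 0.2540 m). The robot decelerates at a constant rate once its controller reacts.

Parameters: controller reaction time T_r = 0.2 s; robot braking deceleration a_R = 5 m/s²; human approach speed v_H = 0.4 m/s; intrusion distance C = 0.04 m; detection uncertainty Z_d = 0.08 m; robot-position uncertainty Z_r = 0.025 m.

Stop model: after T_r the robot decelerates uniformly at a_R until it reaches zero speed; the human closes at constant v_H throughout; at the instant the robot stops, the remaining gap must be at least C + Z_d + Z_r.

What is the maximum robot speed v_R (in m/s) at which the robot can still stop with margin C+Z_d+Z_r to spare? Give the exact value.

v_R_max = 1/10 m/s = 0.1000 m/s

at the boundary: (1/10)·v² + (7/25)·v + (-29/1000) = 0
  disc = (7/25)² − 4·(1/10)·(-29/1000) = 9/100 ; √disc = 3/10
  v_R = (−(7/25) + 3/10) / (2·(1/10)) = 1/10 m/s
check:
stop time T_s = (1/10)/5 = 0.0200 s
robot in T_r: 0.1000·0.2000 = 0.0200 m
robot covers 0.1000·0.0200 − ½·5.0000·0.0200² = 0.0010 m while stopping
person approaches 0.4000·(0.2000+0.0200) = 0.0880 m
residual clearance needed = 0.0400+0.0800+0.0250 = 0.1450 m
sum ≈ 0.0200+0.0010+0.0880+0.1450 ≈ 0.2540 m = S ✓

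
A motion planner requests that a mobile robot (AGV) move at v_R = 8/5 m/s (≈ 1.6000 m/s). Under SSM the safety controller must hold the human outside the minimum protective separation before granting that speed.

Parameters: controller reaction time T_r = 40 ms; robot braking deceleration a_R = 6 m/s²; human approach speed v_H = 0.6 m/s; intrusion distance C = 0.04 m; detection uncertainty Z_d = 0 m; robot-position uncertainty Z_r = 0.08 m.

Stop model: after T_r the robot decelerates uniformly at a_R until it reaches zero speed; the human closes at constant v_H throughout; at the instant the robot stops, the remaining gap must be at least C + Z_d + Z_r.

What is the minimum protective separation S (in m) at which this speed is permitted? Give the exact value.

S_min = 218/375 m = 0.5813 m

braking lasts T_s = (8/5)/6 = 0.2667 s
robot covers v_R·T_r = 1.6000·0.0400 = 0.0640 m before braking
robot covers 1.6000·0.2667 − ½·6.0000·0.2667² = 0.2133 m while stopping
human over T_r+T_s: 0.6000·(0.0400+0.2667) = 0.1840 m
margins: 0.0400+0.0000+0.0800 = 0.1200 m
S_min ≈ 0.0640+0.2133+0.1840+0.1200  ⇒  S_min = 218/375 m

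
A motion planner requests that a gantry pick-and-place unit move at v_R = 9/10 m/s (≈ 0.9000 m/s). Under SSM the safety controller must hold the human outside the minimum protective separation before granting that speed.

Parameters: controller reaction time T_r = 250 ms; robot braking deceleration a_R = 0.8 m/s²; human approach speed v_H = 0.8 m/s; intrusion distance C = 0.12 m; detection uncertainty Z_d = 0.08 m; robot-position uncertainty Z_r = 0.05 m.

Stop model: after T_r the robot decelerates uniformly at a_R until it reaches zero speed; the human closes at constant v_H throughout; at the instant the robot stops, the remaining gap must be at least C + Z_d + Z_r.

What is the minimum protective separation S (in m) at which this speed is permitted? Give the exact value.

stop time T_s = (9/10)/(4/5) = 1.1250 s
robot in T_r: 0.9000·0.2500 = 0.2250 m
robot covers 0.9000·1.1250 − ½·0.8000·1.1250² = 0.5062 m while stopping
human closes 0.8000·1.3750 = 1.1000 m
residual clearance needed = 0.1200+0.0800+0.0500 = 0.2500 m
S_min ≈ 0.2250+0.5062+1.1000+0.2500  ⇒  S_min = 333/160 m

S_min = 333/160 m = 2.0812 m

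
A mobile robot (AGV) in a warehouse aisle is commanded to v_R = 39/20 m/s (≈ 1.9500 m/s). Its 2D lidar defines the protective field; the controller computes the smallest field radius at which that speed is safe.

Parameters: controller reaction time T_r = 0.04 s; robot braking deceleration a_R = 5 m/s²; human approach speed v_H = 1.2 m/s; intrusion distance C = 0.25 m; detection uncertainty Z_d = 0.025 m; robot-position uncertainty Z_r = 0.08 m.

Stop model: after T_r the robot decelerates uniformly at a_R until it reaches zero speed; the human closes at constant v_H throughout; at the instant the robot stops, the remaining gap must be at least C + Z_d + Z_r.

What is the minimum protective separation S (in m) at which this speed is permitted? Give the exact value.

S_min = 5317/4000 m = 1.3293 m

T_s = v_R/a_R = (39/20)/5 = 0.3900 s
robot covers v_R·T_r = 1.9500·0.0400 = 0.0780 m before braking
braking distance = 1.9500²/(2·5.0000) = 0.3802 m
person approaches 1.2000·(0.0400+0.3900) = 0.5160 m
margins: 0.2500+0.0250+0.0800 = 0.3550 m
S_min ≈ 0.0780+0.3802+0.5160+0.3550  ⇒  S_min = 5317/4000 m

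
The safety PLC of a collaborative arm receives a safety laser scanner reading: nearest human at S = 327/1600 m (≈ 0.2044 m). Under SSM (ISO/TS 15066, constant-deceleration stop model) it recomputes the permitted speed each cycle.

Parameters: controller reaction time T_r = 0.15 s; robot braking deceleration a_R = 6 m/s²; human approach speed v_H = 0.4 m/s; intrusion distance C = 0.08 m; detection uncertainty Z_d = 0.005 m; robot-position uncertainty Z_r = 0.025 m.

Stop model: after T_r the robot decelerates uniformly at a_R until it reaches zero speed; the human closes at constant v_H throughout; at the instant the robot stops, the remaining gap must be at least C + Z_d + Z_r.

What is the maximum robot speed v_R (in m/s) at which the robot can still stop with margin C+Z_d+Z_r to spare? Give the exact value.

v_R_max = 3/20 m/s = 0.1500 m/s

at the boundary: (1/12)·v² + (13/60)·v + (-11/320) = 0
  disc = (13/60)² − 4·(1/12)·(-11/320) = 841/14400 ; √disc = 29/120
  v_R = (−(13/60) + 29/120) / (2·(1/12)) = 3/20 m/s
check:
T_s = v_R/a_R = (3/20)/6 = 0.0250 s
robot covers v_R·T_r = 0.1500·0.1500 = 0.0225 m before braking
braking distance = 0.1500²/(2·6.0000) = 0.0019 m
person approaches 0.4000·(0.1500+0.0250) = 0.0700 m
C+Z_d+Z_r = 0.0800+0.0050+0.0250 = 0.1100 m
sum ≈ 0.0225+0.0019+0.0700+0.1100 ≈ 0.2044 m = S ✓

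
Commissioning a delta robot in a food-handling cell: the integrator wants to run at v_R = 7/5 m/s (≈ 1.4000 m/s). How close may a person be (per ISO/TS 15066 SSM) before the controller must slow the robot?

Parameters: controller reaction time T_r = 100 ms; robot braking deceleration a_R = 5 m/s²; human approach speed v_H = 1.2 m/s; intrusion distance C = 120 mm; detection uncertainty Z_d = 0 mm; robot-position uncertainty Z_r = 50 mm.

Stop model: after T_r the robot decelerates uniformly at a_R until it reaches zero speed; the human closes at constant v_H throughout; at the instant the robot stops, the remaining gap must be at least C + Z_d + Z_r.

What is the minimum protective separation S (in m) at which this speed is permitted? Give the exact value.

S_min = 481/500 m = 0.9620 m

T_s = v_R/a_R = (7/5)/5 = 0.2800 s
reaction-phase robot travel = 1.4000·0.1000 = 0.1400 m
braking distance = 1.4000²/(2·5.0000) = 0.1960 m
person approaches 1.2000·(0.1000+0.2800) = 0.4560 m
residual clearance needed = 0.1200+0.0000+0.0500 = 0.1700 m
S_min ≈ 0.1400+0.1960+0.4560+0.1700  ⇒  S_min = 481/500 m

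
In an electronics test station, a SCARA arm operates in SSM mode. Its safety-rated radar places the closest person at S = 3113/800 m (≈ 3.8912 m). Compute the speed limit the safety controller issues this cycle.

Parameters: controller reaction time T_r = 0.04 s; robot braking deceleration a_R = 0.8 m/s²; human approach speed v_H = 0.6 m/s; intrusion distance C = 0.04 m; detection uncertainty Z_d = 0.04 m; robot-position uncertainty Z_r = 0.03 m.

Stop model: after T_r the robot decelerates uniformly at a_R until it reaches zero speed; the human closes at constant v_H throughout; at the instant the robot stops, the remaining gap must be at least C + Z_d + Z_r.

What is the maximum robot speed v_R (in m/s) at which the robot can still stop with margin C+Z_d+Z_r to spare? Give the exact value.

collect terms ⇒ (5/8)·v_R² + (79/100)·v_R + (-15029/4000) = 0
  disc = (79/100)² − 4·(5/8)·(-15029/4000) = 400689/40000 ; √disc = 633/200
  v_R = (−(79/100) + 633/200) / (2·(5/8)) = 19/10 m/s
check:
braking lasts T_s = (19/10)/(4/5) = 2.3750 s
robot in T_r: 1.9000·0.0400 = 0.0760 m
robot covers 1.9000·2.3750 − ½·0.8000·2.3750² = 2.2563 m while stopping
human over T_r+T_s: 0.6000·(0.0400+2.3750) = 1.4490 m
residual clearance needed = 0.0400+0.0400+0.0300 = 0.1100 m
sum ≈ 0.0760+2.2563+1.4490+0.1100 ≈ 3.8912 m = S ✓

v_R_max = 19/10 m/s = 1.9000 m/s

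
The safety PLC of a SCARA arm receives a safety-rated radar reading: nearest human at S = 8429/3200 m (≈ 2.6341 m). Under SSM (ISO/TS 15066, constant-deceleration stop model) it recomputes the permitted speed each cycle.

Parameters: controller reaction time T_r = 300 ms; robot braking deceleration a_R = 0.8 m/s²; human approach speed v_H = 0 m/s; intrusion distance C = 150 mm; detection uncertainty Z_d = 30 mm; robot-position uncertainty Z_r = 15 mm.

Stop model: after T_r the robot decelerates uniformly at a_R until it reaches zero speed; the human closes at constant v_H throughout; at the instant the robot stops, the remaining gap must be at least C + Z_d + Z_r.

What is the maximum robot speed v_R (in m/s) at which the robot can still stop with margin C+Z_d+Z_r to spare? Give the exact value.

v_R_max = 7/4 m/s = 1.7500 m/s

quadratic (5/8)·v² + (3/10)·v + (-1561/640) = 0
  disc = (3/10)² − 4·(5/8)·(-1561/640) = 39601/6400 ; √disc = 199/80
  v_R = (−(3/10) + 199/80) / (2·(5/8)) = 7/4 m/s
check:
braking lasts T_s = (7/4)/(4/5) = 2.1875 s
robot in T_r: 1.7500·0.3000 = 0.5250 m
robot covers 1.7500·2.1875 − ½·0.8000·2.1875² = 1.9141 m while stopping
human closes 0.0000·2.4875 = 0.0000 m
margins: 0.1500+0.0300+0.0150 = 0.1950 m
sum ≈ 0.5250+1.9141+0.0000+0.1950 ≈ 2.6341 m = S ✓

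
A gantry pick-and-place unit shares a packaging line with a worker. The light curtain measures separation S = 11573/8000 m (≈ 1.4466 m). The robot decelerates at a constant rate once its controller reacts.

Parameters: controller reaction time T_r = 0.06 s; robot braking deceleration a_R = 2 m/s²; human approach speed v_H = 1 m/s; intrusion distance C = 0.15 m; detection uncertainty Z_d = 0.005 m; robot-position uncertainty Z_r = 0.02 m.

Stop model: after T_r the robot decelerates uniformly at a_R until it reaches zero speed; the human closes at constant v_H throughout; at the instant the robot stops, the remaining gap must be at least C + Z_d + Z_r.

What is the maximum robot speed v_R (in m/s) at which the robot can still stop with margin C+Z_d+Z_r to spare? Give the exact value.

v_R_max = 27/20 m/s = 1.3500 m/s

collect terms ⇒ (1/4)·v_R² + (14/25)·v_R + (-9693/8000) = 0
  disc = (14/25)² − 4·(1/4)·(-9693/8000) = 61009/40000 ; √disc = 247/200
  v_R = (−(14/25) + 247/200) / (2·(1/4)) = 27/20 m/s
check:
stop time T_s = (27/20)/2 = 0.6750 s
robot in T_r: 1.3500·0.0600 = 0.0810 m
braking distance = 1.3500²/(2·2.0000) = 0.4556 m
person approaches 1.0000·(0.0600+0.6750) = 0.7350 m
residual clearance needed = 0.1500+0.0050+0.0200 = 0.1750 m
sum ≈ 0.0810+0.4556+0.7350+0.1750 ≈ 1.4466 m = S ✓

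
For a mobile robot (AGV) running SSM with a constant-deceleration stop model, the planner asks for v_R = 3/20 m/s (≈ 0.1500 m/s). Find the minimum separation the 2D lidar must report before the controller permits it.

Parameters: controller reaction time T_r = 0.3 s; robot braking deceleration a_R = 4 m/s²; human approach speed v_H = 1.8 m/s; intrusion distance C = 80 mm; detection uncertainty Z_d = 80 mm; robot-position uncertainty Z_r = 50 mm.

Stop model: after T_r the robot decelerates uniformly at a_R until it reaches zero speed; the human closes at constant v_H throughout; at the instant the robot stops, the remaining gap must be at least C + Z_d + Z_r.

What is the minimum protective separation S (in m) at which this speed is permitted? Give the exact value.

braking lasts T_s = (3/20)/4 = 0.0375 s
reaction-phase robot travel = 0.1500·0.3000 = 0.0450 m
robot under decel: 0.1500²/(2·4.0000) = 0.0028 m
human over T_r+T_s: 1.8000·(0.3000+0.0375) = 0.6075 m
C+Z_d+Z_r = 0.0800+0.0800+0.0500 = 0.2100 m
S_min ≈ 0.0450+0.0028+0.6075+0.2100  ⇒  S_min = 2769/3200 m

S_min = 2769/3200 m = 0.8653 m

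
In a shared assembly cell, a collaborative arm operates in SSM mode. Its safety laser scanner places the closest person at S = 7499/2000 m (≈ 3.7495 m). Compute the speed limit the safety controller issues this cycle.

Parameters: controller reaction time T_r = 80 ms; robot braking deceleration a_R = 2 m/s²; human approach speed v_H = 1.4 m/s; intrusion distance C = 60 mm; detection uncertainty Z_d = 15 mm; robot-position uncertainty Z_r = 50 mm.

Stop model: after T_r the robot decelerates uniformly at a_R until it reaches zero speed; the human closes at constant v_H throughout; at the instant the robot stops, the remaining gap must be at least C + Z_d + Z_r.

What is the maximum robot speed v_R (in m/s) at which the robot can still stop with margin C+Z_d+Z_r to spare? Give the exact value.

v_R_max = 5/2 m/s = 2.5000 m/s

at the boundary: (1/4)·v² + (39/50)·v + (-281/80) = 0
  disc = (39/50)² − 4·(1/4)·(-281/80) = 41209/10000 ; √disc = 203/100
  v_R = (−(39/50) + 203/100) / (2·(1/4)) = 5/2 m/s
check:
T_s = v_R/a_R = (5/2)/2 = 1.2500 s
robot in T_r: 2.5000·0.0800 = 0.2000 m
braking distance = 2.5000²/(2·2.0000) = 1.5625 m
person approaches 1.4000·(0.0800+1.2500) = 1.8620 m
margins: 0.0600+0.0150+0.0500 = 0.1250 m
sum ≈ 0.2000+1.5625+1.8620+0.1250 ≈ 3.7495 m = S ✓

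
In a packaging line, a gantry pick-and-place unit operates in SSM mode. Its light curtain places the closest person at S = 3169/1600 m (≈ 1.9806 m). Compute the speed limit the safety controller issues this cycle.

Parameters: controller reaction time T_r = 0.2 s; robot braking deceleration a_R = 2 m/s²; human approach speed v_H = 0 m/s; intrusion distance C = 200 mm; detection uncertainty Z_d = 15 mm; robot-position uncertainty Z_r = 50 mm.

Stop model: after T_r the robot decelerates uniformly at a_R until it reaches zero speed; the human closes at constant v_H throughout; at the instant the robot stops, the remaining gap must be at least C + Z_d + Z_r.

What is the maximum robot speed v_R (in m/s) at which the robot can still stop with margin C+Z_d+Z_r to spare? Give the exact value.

quadratic (1/4)·v² + (1/5)·v + (-549/320) = 0
  disc = (1/5)² − 4·(1/4)·(-549/320) = 2809/1600 ; √disc = 53/40
  v_R = (−(1/5) + 53/40) / (2·(1/4)) = 9/4 m/s
check:
stop time T_s = (9/4)/2 = 1.1250 s
reaction-phase robot travel = 2.2500·0.2000 = 0.4500 m
braking distance = 2.2500²/(2·2.0000) = 1.2656 m
human over T_r+T_s: 0.0000·(0.2000+1.1250) = 0.0000 m
margins: 0.2000+0.0150+0.0500 = 0.2650 m
sum ≈ 0.4500+1.2656+0.0000+0.2650 ≈ 1.9806 m = S ✓

v_R_max = 9/4 m/s = 2.2500 m/s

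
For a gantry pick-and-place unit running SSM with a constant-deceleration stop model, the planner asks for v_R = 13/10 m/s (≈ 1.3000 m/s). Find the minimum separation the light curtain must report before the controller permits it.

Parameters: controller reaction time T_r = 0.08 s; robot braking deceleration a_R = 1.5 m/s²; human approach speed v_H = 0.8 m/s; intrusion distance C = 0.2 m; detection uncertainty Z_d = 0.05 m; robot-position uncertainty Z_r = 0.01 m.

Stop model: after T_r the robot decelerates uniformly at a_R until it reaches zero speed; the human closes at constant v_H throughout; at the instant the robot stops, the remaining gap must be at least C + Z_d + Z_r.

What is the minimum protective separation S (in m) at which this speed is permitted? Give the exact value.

stop time T_s = (13/10)/(3/2) = 0.8667 s
reaction-phase robot travel = 1.3000·0.0800 = 0.1040 m
robot covers 1.3000·0.8667 − ½·1.5000·0.8667² = 0.5633 m while stopping
human over T_r+T_s: 0.8000·(0.0800+0.8667) = 0.7573 m
C+Z_d+Z_r = 0.2000+0.0500+0.0100 = 0.2600 m
S_min ≈ 0.1040+0.5633+0.7573+0.2600  ⇒  S_min = 2527/1500 m

S_min = 2527/1500 m = 1.6847 m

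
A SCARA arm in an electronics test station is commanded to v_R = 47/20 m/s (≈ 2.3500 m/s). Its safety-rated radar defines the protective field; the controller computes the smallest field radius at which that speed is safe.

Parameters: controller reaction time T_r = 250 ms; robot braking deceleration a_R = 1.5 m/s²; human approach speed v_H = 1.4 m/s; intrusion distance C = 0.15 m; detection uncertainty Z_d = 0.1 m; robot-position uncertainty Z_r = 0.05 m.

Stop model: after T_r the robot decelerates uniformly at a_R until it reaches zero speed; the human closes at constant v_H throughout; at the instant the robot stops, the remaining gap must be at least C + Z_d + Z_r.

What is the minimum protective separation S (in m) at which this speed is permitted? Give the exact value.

S_min = 3163/600 m = 5.2717 m

stop time T_s = (47/20)/(3/2) = 1.5667 s
robot in T_r: 2.3500·0.2500 = 0.5875 m
robot covers 2.3500·1.5667 − ½·1.5000·1.5667² = 1.8408 m while stopping
human over T_r+T_s: 1.4000·(0.2500+1.5667) = 2.5433 m
residual clearance needed = 0.1500+0.1000+0.0500 = 0.3000 m
S_min ≈ 0.5875+1.8408+2.5433+0.3000  ⇒  S_min = 3163/600 m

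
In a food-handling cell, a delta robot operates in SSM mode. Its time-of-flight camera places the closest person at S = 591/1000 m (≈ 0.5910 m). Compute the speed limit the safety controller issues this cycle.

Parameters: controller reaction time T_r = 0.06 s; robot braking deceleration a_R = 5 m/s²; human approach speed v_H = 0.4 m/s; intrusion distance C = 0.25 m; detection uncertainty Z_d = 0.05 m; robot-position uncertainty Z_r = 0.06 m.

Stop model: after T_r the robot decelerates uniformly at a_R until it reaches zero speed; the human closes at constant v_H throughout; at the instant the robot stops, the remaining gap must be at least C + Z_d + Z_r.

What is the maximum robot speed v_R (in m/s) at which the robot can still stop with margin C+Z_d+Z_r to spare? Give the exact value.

collect terms ⇒ (1/10)·v_R² + (7/50)·v_R + (-207/1000) = 0
  disc = (7/50)² − 4·(1/10)·(-207/1000) = 64/625 ; √disc = 8/25
  v_R = (−(7/50) + 8/25) / (2·(1/10)) = 9/10 m/s
check:
T_s = v_R/a_R = (9/10)/5 = 0.1800 s
robot in T_r: 0.9000·0.0600 = 0.0540 m
robot under decel: 0.9000²/(2·5.0000) = 0.0810 m
human over T_r+T_s: 0.4000·(0.0600+0.1800) = 0.0960 m
C+Z_d+Z_r = 0.2500+0.0500+0.0600 = 0.3600 m
sum ≈ 0.0540+0.0810+0.0960+0.3600 ≈ 0.5910 m = S ✓

v_R_max = 9/10 m/s = 0.9000 m/s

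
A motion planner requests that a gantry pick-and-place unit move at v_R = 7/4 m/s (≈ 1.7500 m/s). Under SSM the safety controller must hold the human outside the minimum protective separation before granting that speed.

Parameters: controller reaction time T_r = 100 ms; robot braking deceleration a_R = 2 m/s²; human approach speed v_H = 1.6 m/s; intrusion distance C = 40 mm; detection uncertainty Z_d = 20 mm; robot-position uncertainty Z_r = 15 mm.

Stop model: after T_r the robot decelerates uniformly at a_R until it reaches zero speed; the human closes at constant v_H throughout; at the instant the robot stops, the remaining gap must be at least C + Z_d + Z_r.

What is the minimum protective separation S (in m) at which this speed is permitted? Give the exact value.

stop time T_s = (7/4)/2 = 0.8750 s
robot covers v_R·T_r = 1.7500·0.1000 = 0.1750 m before braking
robot under decel: 1.7500²/(2·2.0000) = 0.7656 m
human closes 1.6000·0.9750 = 1.5600 m
residual clearance needed = 0.0400+0.0200+0.0150 = 0.0750 m
S_min ≈ 0.1750+0.7656+1.5600+0.0750  ⇒  S_min = 4121/1600 m

S_min = 4121/1600 m = 2.5756 m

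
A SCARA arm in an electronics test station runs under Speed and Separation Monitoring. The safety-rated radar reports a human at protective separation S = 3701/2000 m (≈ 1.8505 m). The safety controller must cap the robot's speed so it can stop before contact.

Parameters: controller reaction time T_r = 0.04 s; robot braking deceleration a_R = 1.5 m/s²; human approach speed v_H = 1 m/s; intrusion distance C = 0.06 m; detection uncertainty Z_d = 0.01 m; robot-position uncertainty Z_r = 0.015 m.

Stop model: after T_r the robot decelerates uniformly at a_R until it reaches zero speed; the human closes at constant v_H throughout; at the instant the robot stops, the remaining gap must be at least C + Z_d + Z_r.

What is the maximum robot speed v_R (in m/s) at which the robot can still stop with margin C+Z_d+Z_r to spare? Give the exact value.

v_R_max = 29/20 m/s = 1.4500 m/s

quadratic (1/3)·v² + (53/75)·v + (-3451/2000) = 0
  disc = (53/75)² − 4·(1/3)·(-3451/2000) = 63001/22500 ; √disc = 251/150
  v_R = (−(53/75) + 251/150) / (2·(1/3)) = 29/20 m/s
check:
T_s = v_R/a_R = (29/20)/(3/2) = 0.9667 s
robot in T_r: 1.4500·0.0400 = 0.0580 m
robot under decel: 1.4500²/(2·1.5000) = 0.7008 m
person approaches 1.0000·(0.0400+0.9667) = 1.0067 m
residual clearance needed = 0.0600+0.0100+0.0150 = 0.0850 m
sum ≈ 0.0580+0.7008+1.0067+0.0850 ≈ 1.8505 m = S ✓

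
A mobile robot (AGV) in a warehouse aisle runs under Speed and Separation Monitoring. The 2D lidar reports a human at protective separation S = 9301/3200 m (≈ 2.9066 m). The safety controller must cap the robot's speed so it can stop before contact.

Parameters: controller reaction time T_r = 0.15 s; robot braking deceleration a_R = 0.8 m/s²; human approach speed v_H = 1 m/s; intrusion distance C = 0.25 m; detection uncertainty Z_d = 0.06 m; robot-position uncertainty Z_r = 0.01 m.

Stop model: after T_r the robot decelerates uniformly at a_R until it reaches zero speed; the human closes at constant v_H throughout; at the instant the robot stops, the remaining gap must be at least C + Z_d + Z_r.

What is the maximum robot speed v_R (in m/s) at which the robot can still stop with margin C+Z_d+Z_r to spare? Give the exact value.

v_R_max = 23/20 m/s = 1.1500 m/s

at the boundary: (5/8)·v² + (7/5)·v + (-7797/3200) = 0
  disc = (7/5)² − 4·(5/8)·(-7797/3200) = 51529/6400 ; √disc = 227/80
  v_R = (−(7/5) + 227/80) / (2·(5/8)) = 23/20 m/s
check:
braking lasts T_s = (23/20)/(4/5) = 1.4375 s
reaction-phase robot travel = 1.1500·0.1500 = 0.1725 m
robot covers 1.1500·1.4375 − ½·0.8000·1.4375² = 0.8266 m while stopping
person approaches 1.0000·(0.1500+1.4375) = 1.5875 m
C+Z_d+Z_r = 0.2500+0.0600+0.0100 = 0.3200 m
sum ≈ 0.1725+0.8266+1.5875+0.3200 ≈ 2.9066 m = S ✓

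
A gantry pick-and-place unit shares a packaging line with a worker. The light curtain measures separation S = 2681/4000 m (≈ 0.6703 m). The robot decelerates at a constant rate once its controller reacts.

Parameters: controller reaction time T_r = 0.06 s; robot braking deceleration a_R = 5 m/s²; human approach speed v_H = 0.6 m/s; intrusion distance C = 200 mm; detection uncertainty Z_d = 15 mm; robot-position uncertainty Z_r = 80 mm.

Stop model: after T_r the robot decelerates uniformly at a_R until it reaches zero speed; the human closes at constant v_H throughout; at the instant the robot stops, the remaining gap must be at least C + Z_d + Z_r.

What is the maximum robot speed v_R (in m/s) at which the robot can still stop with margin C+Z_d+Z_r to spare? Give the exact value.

quadratic (1/10)·v² + (9/50)·v + (-1357/4000) = 0
  disc = (9/50)² − 4·(1/10)·(-1357/4000) = 1681/10000 ; √disc = 41/100
  v_R = (−(9/50) + 41/100) / (2·(1/10)) = 23/20 m/s
check:
stop time T_s = (23/20)/5 = 0.2300 s
robot in T_r: 1.1500·0.0600 = 0.0690 m
braking distance = 1.1500²/(2·5.0000) = 0.1323 m
person approaches 0.6000·(0.0600+0.2300) = 0.1740 m
residual clearance needed = 0.2000+0.0150+0.0800 = 0.2950 m
sum ≈ 0.0690+0.1323+0.1740+0.2950 ≈ 0.6703 m = S ✓

v_R_max = 23/20 m/s = 1.1500 m/s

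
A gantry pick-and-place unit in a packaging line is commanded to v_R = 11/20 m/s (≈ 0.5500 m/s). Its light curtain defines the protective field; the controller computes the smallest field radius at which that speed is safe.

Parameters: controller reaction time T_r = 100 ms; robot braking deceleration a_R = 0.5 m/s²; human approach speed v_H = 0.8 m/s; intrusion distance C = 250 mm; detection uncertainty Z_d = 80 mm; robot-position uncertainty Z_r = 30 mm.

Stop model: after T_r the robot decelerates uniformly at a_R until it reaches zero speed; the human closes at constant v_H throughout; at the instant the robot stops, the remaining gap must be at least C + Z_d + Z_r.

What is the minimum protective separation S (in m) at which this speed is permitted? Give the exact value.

braking lasts T_s = (11/20)/(1/2) = 1.1000 s
reaction-phase robot travel = 0.5500·0.1000 = 0.0550 m
robot under decel: 0.5500²/(2·0.5000) = 0.3025 m
human closes 0.8000·1.2000 = 0.9600 m
margins: 0.2500+0.0800+0.0300 = 0.3600 m
S_min ≈ 0.0550+0.3025+0.9600+0.3600  ⇒  S_min = 671/400 m

S_min = 671/400 m = 1.6775 m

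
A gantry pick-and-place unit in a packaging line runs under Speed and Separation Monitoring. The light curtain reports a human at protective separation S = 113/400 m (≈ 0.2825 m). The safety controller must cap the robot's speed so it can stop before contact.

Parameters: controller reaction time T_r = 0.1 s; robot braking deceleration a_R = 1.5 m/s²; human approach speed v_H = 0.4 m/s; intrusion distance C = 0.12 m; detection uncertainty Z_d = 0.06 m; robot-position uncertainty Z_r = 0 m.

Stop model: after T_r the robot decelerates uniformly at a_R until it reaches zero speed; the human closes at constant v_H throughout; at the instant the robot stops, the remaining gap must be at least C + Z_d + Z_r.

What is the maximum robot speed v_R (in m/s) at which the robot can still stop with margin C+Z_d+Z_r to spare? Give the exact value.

v_R_max = 3/20 m/s = 0.1500 m/s

at the boundary: (1/3)·v² + (11/30)·v + (-1/16) = 0
  disc = (11/30)² − 4·(1/3)·(-1/16) = 49/225 ; √disc = 7/15
  v_R = (−(11/30) + 7/15) / (2·(1/3)) = 3/20 m/s
check:
T_s = v_R/a_R = (3/20)/(3/2) = 0.1000 s
reaction-phase robot travel = 0.1500·0.1000 = 0.0150 m
braking distance = 0.1500²/(2·1.5000) = 0.0075 m
human closes 0.4000·0.2000 = 0.0800 m
margins: 0.1200+0.0600+0.0000 = 0.1800 m
sum ≈ 0.0150+0.0075+0.0800+0.1800 ≈ 0.2825 m = S ✓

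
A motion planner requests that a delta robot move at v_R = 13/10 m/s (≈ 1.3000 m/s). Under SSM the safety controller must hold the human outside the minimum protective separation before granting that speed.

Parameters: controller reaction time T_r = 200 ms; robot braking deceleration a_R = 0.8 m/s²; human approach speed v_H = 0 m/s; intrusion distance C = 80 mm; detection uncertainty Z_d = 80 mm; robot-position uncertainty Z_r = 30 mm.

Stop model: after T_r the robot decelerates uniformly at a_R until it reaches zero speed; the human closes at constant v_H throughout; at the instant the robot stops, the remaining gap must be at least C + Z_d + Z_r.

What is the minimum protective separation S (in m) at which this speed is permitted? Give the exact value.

S_min = 241/160 m = 1.5063 m

braking lasts T_s = (13/10)/(4/5) = 1.6250 s
reaction-phase robot travel = 1.3000·0.2000 = 0.2600 m
braking distance = 1.3000²/(2·0.8000) = 1.0562 m
human closes 0.0000·1.8250 = 0.0000 m
C+Z_d+Z_r = 0.0800+0.0800+0.0300 = 0.1900 m
S_min ≈ 0.2600+1.0562+0.0000+0.1900  ⇒  S_min = 241/160 m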